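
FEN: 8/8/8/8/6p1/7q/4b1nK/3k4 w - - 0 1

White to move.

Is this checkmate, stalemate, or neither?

White to move; white king on h2.
In check: yes, from the black queen on h3.
King squares — g1: available; h1: attacked by Qh3; g2: attacked by Qh3; g3: attacked by Qh3; h3: attacked by Pg4.
Legal moves for White: Kg1.
White is in check but has 1 legal move → neither.

neither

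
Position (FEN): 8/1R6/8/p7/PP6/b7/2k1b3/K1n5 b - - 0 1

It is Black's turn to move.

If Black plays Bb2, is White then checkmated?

yes

After Bb2: white king on a1; in check: yes, from the black bishop on b2.
King squares — b1: attacked by Kc2; a2: attacked by Nc1; b2: attacked by Kc2.
White has no legal moves → checkmate.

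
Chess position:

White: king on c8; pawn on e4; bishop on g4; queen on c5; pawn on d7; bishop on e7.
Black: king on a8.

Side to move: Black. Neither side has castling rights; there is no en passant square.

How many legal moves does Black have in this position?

Black to move; king on a8.
In check: no.
Legal moves: none.
Count: 0.

0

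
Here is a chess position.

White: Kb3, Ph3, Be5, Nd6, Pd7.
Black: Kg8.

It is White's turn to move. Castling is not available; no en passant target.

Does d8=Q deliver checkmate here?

no

After d8=Q: black king on g8; in check: yes, from the white queen on d8.
Black has 1 legal reply: Kh7.
In check but a legal move exists → not checkmate.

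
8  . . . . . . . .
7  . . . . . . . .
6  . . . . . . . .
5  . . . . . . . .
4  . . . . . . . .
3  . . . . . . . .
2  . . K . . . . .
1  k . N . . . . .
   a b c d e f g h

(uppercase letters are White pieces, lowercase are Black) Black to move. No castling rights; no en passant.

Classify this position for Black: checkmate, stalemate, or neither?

stalemate

Black to move; black king on a1.
In check: no.
King squares — b1: attacked by Kc2; a2: attacked by Nc1; b2: attacked by Kc2.
Legal moves for Black: none.
Not in check and no legal moves → stalemate.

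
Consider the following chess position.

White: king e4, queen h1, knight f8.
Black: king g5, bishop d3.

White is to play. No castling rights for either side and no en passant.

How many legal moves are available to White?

6

White to move; king on e4.
In check: yes, from the black bishop on d3.
Legal moves: Ke5, Kd5, Kd4, Kf3, Ke3, Kxd3.
Count: 6.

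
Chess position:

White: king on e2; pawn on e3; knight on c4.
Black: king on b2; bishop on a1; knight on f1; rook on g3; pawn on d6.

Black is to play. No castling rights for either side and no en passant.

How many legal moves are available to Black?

Black to move; king on b2.
In check: yes, from the white knight on c4.
Legal moves: Kc3, Kb3, Kc2, Ka2, Kc1, Kb1.
Count: 6.

6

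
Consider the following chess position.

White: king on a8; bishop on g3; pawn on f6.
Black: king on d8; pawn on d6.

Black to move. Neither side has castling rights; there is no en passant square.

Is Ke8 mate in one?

no

After Ke8: white king on a8; in check: no.
White is not in check, so this cannot be checkmate.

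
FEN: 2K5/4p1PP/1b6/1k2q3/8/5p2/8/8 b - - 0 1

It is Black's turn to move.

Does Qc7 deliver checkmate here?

yes

After Qc7: white king on c8; in check: yes, from the black queen on c7.
King squares — b7: attacked by Qc7; c7: attacked by Bb6; d7: attacked by Qc7; b8: attacked by Qc7; d8: attacked by Qc7.
White has no legal moves → checkmate.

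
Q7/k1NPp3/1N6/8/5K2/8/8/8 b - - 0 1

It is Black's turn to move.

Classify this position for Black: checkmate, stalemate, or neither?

neither

Black to move; black king on a7.
In check: yes, from the white queen on a8.
Legal moves for Black: Kxb6.
Black is in check but has 1 legal move → neither.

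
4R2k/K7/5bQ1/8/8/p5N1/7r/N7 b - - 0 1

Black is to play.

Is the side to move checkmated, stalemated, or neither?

checkmate

Black to move; black king on h8.
In check: yes, from the white rook on e8.
King squares — g7: attacked by Qg6; h7: attacked by Qg6; g8: attacked by Qg6.
Legal moves for Black: none.
In check with no legal moves → checkmate.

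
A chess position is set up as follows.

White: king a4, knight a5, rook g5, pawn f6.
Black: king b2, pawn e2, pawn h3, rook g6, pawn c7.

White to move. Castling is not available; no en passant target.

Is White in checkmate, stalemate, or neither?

White to move; white king on a4.
In check: no.
Legal moves for White: Rxg6, Rh5, Rf5, Re5, Rd5, Rc5, Rb5+, Rg4, Rg3, Rg2, Rg1, Nb7, Nc6, Nc4+, Nb3, Kb5, Kb4, f7.
White has 18 legal moves and is not in check → neither.

neither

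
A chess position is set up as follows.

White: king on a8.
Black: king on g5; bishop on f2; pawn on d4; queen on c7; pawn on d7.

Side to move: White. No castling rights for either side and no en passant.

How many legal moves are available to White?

0

White to move; king on a8.
In check: no.
Legal moves: none.
Count: 0.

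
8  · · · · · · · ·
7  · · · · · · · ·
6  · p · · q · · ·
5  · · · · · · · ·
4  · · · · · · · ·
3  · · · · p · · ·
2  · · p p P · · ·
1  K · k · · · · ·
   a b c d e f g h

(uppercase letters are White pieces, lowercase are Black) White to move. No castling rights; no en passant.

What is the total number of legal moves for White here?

White to move; king on a1.
In check: no.
Legal moves: none.
Count: 0.

0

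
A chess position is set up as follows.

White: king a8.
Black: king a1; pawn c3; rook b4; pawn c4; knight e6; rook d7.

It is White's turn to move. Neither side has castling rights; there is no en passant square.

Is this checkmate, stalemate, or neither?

stalemate

White to move; white king on a8.
In check: no.
King squares — a7: attacked by Rd7; b7: attacked by Rb4; b8: attacked by Rb4.
Legal moves for White: none.
Not in check and no legal moves → stalemate.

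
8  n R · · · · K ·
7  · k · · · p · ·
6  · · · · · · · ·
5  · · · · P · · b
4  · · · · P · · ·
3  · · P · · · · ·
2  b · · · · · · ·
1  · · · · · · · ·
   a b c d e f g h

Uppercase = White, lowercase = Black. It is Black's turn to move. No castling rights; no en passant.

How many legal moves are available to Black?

Black to move; king on b7.
In check: yes, from the white rook on b8.
Legal moves: Kxb8, Kc7, Ka7, Kc6, Ka6.
Count: 5.

5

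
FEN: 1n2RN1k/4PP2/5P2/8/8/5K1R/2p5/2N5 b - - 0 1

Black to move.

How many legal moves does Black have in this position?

0

Black to move; king on h8.
In check: yes, from the white rook on h3.
Legal moves: none.
Count: 0.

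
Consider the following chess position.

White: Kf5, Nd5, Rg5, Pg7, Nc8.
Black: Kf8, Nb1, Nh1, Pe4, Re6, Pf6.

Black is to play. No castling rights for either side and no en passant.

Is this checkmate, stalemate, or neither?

Black to move; black king on f8.
In check: yes, from the white pawn on g7.
Legal moves for Black: Kg8, Ke8, Kf7.
Black is in check but has 3 legal moves → neither.

neither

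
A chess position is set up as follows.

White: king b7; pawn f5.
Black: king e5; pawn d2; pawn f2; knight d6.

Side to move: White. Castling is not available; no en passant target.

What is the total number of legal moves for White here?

White to move; king on b7.
In check: yes, from the black knight on d6.
Legal moves: Kb8, Ka8, Kc7, Ka7, Kc6, Kb6, Ka6.
Count: 7.

7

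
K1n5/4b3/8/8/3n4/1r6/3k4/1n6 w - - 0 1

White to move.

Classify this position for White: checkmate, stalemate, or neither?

White to move; white king on a8.
In check: no.
King squares — a7: attacked by Nc8; b7: attacked by Rb3; b8: attacked by Rb3.
Legal moves for White: none.
Not in check and no legal moves → stalemate.

stalemate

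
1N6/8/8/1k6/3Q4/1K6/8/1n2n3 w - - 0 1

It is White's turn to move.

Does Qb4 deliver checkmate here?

After Qb4: black king on b5; in check: yes, from the white queen on b4.
King squares — a4: attacked by Kb3; b4: attacked by Kb3; c4: attacked by Kb3; a5: attacked by Qb4; c5: attacked by Qb4; a6: attacked by Nb8; b6: attacked by Qb4; c6: attacked by Nb8.
Black has no legal moves → checkmate.

yes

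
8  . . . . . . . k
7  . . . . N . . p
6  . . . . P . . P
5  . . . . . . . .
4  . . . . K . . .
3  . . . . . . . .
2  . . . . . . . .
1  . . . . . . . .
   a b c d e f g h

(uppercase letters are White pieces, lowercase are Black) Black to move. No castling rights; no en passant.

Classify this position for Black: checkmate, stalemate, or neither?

Black to move; black king on h8.
In check: no.
King squares — g7: attacked by Ph6; h7: own pawn; g8: attacked by Ne7.
Legal moves for Black: none.
Not in check and no legal moves → stalemate.

stalemate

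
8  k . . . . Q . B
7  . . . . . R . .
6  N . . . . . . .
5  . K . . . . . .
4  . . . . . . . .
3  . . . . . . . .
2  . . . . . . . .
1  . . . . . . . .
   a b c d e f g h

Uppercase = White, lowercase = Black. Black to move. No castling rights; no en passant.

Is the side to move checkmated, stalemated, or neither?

Black to move; black king on a8.
In check: yes, from the white queen on f8.
King squares — a7: attacked by Rf7; b7: attacked by Rf7; b8: attacked by Na6.
Legal moves for Black: none.
In check with no legal moves → checkmate.

checkmate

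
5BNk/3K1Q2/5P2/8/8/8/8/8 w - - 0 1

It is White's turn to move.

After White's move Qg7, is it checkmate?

After Qg7: black king on h8; in check: yes, from the white queen on g7.
King squares — g7: attacked by Pf6; h7: attacked by Qg7; g8: attacked by Qg7.
Black has no legal moves → checkmate.

yes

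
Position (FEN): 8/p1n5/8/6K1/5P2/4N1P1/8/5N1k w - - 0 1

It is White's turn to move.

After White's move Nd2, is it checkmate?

After Nd2: black king on h1; in check: no.
Black is not in check, so this cannot be checkmate.

no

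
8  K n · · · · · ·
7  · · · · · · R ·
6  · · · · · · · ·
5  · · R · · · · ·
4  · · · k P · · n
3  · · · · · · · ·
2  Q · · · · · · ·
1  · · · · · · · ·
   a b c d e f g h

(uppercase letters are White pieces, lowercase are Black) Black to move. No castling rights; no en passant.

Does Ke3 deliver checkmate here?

no

After Ke3: white king on a8; in check: no.
White is not in check, so this cannot be checkmate.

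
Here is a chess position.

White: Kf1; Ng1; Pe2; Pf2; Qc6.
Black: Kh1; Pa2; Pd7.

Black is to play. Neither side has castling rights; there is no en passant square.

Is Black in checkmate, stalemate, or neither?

neither

Black to move; black king on h1.
In check: yes, from the white queen on c6.
King squares — g1: attacked by Kf1; g2: attacked by Kf1; h2: available.
Legal moves for Black: Kh2, dxc6, d5.
Black is in check but has 3 legal moves → neither.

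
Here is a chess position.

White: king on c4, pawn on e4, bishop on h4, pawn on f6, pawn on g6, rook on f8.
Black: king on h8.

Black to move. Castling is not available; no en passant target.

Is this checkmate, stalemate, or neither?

checkmate

Black to move; black king on h8.
In check: yes, from the white rook on f8.
King squares — g7: attacked by Pf6; h7: attacked by Pg6; g8: attacked by Rf8.
Legal moves for Black: none.
In check with no legal moves → checkmate.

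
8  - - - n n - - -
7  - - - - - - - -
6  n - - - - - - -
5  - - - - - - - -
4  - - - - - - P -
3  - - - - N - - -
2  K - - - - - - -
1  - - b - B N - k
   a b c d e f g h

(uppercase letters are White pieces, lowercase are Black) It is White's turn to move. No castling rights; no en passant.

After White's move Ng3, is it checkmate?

After Ng3: black king on h1; in check: yes, from the white knight on g3.
Black has 2 legal replies: Kh2, Kg1.
In check but a legal move exists → not checkmate.

no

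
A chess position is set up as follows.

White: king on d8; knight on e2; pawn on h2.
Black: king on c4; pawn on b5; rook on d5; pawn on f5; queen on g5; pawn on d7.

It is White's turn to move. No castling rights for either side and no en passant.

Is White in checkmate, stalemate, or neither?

White to move; white king on d8.
In check: yes, from the black queen on g5.
King squares — c7: available; d7: attacked by Rd5; e7: attacked by Qg5; c8: available; e8: available.
Legal moves for White: Ke8, Kc8, Kc7.
White is in check but has 3 legal moves → neither.

neither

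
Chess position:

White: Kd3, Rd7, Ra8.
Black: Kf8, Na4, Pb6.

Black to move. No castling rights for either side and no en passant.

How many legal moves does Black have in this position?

0

Black to move; king on f8.
In check: yes, from the white rook on a8.
Legal moves: none.
Count: 0.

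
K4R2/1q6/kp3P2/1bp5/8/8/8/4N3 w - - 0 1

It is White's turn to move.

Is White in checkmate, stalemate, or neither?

checkmate

White to move; white king on a8.
In check: yes, from the black queen on b7.
King squares — a7: attacked by Ka6; b7: attacked by Ka6; b8: attacked by Qb7.
Legal moves for White: none.
In check with no legal moves → checkmate.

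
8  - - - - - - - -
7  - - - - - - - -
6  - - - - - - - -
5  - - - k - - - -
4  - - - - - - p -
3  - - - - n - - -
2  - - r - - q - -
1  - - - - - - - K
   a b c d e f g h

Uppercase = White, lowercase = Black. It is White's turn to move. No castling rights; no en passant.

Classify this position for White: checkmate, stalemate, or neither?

White to move; white king on h1.
In check: no.
King squares — g1: attacked by Qf2; g2: attacked by Qf2; h2: attacked by Qf2.
Legal moves for White: none.
Not in check and no legal moves → stalemate.

stalemate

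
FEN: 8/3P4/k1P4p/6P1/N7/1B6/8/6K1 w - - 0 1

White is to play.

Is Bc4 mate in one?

no

After Bc4: black king on a6; in check: yes, from the white bishop on c4.
Black has 2 legal replies: Ka7, Ka5.
In check but a legal move exists → not checkmate.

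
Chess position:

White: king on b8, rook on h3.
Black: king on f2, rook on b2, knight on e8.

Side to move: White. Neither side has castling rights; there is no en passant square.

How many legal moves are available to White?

White to move; king on b8.
In check: yes, from the black rook on b2.
Legal moves: Kc8, Ka8, Ka7, Rb3.
Count: 4.

4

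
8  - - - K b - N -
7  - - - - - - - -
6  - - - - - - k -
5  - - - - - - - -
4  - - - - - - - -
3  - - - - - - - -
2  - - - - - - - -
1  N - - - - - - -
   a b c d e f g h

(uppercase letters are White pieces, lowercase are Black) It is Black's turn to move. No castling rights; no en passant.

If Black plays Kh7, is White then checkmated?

After Kh7: white king on d8; in check: no.
White is not in check, so this cannot be checkmate.

no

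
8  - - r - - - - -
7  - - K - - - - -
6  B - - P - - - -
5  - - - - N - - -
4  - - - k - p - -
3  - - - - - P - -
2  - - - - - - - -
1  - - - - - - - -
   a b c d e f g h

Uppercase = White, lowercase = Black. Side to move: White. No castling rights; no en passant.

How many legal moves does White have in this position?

5

White to move; king on c7.
In check: yes, from the black rook on c8.
Legal moves: Kxc8, Kd7, Kb7, Kb6, Bxc8.
Count: 5.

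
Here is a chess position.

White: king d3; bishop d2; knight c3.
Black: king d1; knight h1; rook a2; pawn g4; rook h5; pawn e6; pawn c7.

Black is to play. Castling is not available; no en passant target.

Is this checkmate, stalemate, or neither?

Black to move; black king on d1.
In check: yes, from the white knight on c3.
King squares — c1: attacked by Bd2; e1: attacked by Bd2; c2: attacked by Kd3; d2: attacked by Kd3; e2: attacked by Nc3.
Legal moves for Black: none.
In check with no legal moves → checkmate.

checkmate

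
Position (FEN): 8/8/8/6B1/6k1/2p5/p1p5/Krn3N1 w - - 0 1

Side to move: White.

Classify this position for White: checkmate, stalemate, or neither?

checkmate

White to move; white king on a1.
In check: yes, from the black rook on b1.
King squares — b1: attacked by Pa2; a2: attacked by Nc1; b2: attacked by Rb1.
Legal moves for White: none.
In check with no legal moves → checkmate.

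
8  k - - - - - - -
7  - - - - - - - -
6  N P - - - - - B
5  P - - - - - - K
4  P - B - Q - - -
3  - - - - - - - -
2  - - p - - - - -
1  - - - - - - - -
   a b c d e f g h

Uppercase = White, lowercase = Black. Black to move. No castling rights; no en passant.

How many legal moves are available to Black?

0

Black to move; king on a8.
In check: yes, from the white queen on e4.
Legal moves: none.
Count: 0.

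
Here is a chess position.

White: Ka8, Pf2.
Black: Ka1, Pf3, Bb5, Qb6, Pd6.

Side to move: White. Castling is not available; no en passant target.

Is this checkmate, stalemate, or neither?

stalemate

White to move; white king on a8.
In check: no.
King squares — a7: attacked by Qb6; b7: attacked by Qb6; b8: attacked by Qb6.
Legal moves for White: none.
Not in check and no legal moves → stalemate.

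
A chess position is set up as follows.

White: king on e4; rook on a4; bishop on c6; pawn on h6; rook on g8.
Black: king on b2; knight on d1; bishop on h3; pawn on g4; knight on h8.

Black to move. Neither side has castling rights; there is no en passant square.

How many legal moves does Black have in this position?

13

Black to move; king on b2.
In check: no.
Legal moves: Nf7, Ng6, Bg2+, Bf1, Kc3, Kb3, Kc2, Kc1, Kb1, Ne3, Nc3+, Nf2+, g3.
Count: 13.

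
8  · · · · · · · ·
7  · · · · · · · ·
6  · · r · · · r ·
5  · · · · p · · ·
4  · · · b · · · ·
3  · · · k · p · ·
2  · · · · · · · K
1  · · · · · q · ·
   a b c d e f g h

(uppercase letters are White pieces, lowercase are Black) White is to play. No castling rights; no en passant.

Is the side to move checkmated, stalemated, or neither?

stalemate

White to move; white king on h2.
In check: no.
King squares — g1: attacked by Qf1; h1: attacked by Qf1; g2: attacked by Qf1; g3: attacked by Rg6; h3: attacked by Qf1.
Legal moves for White: none.
Not in check and no legal moves → stalemate.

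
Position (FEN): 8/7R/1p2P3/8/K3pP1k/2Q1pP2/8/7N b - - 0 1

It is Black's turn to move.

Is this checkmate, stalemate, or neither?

checkmate

Black to move; black king on h4.
In check: yes, from the white rook on h7.
King squares — g3: attacked by Nh1; h3: attacked by Rh7; g4: attacked by Pf3; g5: attacked by Pf4; h5: attacked by Rh7.
Legal moves for Black: none.
In check with no legal moves → checkmate.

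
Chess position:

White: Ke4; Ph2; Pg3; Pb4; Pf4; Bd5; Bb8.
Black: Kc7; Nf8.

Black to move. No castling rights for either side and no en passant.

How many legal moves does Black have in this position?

Black to move; king on c7.
In check: yes, from the white bishop on b8.
Legal moves: Kd8, Kc8, Kxb8, Kd7, Kb6.
Count: 5.

5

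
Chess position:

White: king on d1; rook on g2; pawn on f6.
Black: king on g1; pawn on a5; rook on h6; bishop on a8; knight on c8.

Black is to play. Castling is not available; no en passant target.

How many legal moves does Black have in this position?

Black to move; king on g1.
In check: yes, from the white rook on g2.
Legal moves: Kxg2, Kh1, Kf1, Bxg2.
Count: 4.

4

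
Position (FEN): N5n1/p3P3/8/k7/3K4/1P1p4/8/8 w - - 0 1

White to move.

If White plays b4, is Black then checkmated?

no

After b4: black king on a5; in check: yes, from the white pawn on b4.
Black has 4 legal replies: Ka6, Kb5, Kxb4, Ka4.
In check but a legal move exists → not checkmate.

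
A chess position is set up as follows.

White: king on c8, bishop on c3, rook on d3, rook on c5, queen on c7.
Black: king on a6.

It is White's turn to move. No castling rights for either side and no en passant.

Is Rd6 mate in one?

After Rd6: black king on a6; in check: yes, from the white rook on d6.
King squares — a5: attacked by Bc3; b5: attacked by Rc5; b6: attacked by Rd6; a7: attacked by Qc7; b7: attacked by Qc7.
Black has no legal moves → checkmate.

yes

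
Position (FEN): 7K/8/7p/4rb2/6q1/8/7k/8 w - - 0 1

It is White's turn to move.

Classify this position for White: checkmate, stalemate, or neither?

stalemate

White to move; white king on h8.
In check: no.
King squares — g7: attacked by Qg4; h7: attacked by Bf5; g8: attacked by Qg4.
Legal moves for White: none.
Not in check and no legal moves → stalemate.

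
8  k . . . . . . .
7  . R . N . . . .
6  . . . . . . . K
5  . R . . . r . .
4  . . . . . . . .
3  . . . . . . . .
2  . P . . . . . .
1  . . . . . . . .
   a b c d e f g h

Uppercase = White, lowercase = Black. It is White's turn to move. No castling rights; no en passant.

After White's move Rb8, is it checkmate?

no

After Rb8: black king on a8; in check: yes, from the white rook on b8.
Black has 1 legal reply: Ka7.
In check but a legal move exists → not checkmate.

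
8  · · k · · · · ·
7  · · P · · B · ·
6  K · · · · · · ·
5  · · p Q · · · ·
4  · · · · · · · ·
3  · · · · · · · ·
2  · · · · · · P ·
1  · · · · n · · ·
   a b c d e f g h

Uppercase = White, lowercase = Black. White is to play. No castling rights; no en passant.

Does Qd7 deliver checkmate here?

no

After Qd7: black king on c8; in check: yes, from the white queen on d7.
Black has 1 legal reply: Kxd7.
In check but a legal move exists → not checkmate.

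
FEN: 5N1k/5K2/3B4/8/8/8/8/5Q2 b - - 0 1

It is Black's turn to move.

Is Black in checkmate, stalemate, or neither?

Black to move; black king on h8.
In check: no.
King squares — g7: attacked by Kf7; h7: attacked by Nf8; g8: attacked by Kf7.
Legal moves for Black: none.
Not in check and no legal moves → stalemate.

stalemate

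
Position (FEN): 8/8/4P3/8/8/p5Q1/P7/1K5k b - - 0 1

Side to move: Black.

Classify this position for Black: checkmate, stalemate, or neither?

Black to move; black king on h1.
In check: no.
King squares — g1: attacked by Qg3; g2: attacked by Qg3; h2: attacked by Qg3.
Legal moves for Black: none.
Not in check and no legal moves → stalemate.

stalemate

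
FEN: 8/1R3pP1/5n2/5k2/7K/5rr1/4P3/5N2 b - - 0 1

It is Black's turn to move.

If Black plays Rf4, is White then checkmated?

After Rf4: white king on h4; in check: yes, from the black rook on f4.
White has 1 legal reply: Kxg3.
In check but a legal move exists → not checkmate.

no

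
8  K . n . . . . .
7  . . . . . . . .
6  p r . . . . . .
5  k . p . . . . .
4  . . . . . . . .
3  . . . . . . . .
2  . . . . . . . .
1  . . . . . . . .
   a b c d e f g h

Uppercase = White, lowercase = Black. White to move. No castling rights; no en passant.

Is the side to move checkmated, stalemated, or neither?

stalemate

White to move; white king on a8.
In check: no.
King squares — a7: attacked by Nc8; b7: attacked by Rb6; b8: attacked by Rb6.
Legal moves for White: none.
Not in check and no legal moves → stalemate.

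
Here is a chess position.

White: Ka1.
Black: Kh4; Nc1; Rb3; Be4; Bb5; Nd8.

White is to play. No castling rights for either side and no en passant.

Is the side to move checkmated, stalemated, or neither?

stalemate

White to move; white king on a1.
In check: no.
King squares — b1: attacked by Rb3; a2: attacked by Nc1; b2: attacked by Rb3.
Legal moves for White: none.
Not in check and no legal moves → stalemate.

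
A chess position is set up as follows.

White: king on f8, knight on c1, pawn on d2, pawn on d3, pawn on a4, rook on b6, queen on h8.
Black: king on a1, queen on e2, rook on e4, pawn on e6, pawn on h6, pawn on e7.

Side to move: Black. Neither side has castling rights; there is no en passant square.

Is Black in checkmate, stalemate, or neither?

Black to move; black king on a1.
In check: yes, from the white queen on h8.
King squares — b1: attacked by Rb6; a2: attacked by Nc1; b2: attacked by Rb6.
Legal moves for Black: Re5, Rd4, e5.
Black is in check but has 3 legal moves → neither.

neither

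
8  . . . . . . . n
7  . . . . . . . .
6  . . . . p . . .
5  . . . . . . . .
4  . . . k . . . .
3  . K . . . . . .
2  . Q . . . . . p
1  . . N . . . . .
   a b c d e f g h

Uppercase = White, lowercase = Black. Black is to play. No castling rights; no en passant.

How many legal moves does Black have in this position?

Black to move; king on d4.
In check: yes, from the white queen on b2.
Legal moves: Kd5, Kc5, Ke4, Ke3.
Count: 4.

4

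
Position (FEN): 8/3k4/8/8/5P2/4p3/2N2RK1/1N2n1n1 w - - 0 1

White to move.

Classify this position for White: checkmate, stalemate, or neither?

White to move; white king on g2.
In check: yes, from the black knight on e1.
Legal moves for White: Kg3, Kh2, Kh1, Kxg1, Kf1, Nxe1.
White is in check but has 6 legal moves → neither.

neither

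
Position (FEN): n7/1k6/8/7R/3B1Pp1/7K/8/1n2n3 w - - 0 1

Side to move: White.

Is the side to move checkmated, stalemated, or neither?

White to move; white king on h3.
In check: yes, from the black pawn on g4.
Legal moves for White: Kh4, Kxg4, Kg3, Kh2.
White is in check but has 4 legal moves → neither.

neither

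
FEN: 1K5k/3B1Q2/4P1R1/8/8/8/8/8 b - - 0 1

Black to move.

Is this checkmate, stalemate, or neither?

stalemate

Black to move; black king on h8.
In check: no.
King squares — g7: attacked by Rg6; h7: attacked by Qf7; g8: attacked by Rg6.
Legal moves for Black: none.
Not in check and no legal moves → stalemate.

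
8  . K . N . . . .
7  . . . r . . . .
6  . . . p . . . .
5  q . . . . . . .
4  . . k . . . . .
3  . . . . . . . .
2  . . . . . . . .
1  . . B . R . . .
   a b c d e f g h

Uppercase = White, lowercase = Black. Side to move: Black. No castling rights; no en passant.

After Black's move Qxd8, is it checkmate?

yes

After Qxd8: white king on b8; in check: yes, from the black queen on d8.
King squares — a7: attacked by Rd7; b7: attacked by Rd7; c7: attacked by Rd7; a8: attacked by Qd8; c8: attacked by Qd8.
White has no legal moves → checkmate.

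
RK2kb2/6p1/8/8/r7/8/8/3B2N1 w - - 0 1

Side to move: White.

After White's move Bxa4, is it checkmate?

After Bxa4: black king on e8; in check: yes, from the white bishop on a4.
Black has 3 legal replies: Kd8, Kf7, Ke7.
In check but a legal move exists → not checkmate.

no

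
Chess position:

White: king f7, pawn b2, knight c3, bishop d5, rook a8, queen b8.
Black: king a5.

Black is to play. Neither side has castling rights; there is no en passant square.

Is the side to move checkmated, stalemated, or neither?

checkmate

Black to move; black king on a5.
In check: yes, from the white rook on a8.
King squares — a4: attacked by Nc3; b4: attacked by Qb8; b5: attacked by Nc3; a6: attacked by Ra8; b6: attacked by Qb8.
Legal moves for Black: none.
In check with no legal moves → checkmate.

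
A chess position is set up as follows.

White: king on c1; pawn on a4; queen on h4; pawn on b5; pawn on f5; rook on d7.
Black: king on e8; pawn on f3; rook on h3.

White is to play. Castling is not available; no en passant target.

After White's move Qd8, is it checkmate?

yes

After Qd8: black king on e8; in check: yes, from the white queen on d8.
King squares — d7: attacked by Qd8; e7: attacked by Rd7; f7: attacked by Rd7; d8: attacked by Rd7; f8: attacked by Qd8.
Black has no legal moves → checkmate.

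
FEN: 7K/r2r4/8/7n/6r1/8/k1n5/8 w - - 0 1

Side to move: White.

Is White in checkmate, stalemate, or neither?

stalemate

White to move; white king on h8.
In check: no.
King squares — g7: attacked by Rg4; h7: attacked by Rd7; g8: attacked by Rg4.
Legal moves for White: none.
Not in check and no legal moves → stalemate.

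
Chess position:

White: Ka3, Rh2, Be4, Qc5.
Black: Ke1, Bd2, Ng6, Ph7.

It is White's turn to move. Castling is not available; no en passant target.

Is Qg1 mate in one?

yes

After Qg1: black king on e1; in check: yes, from the white queen on g1.
King squares — d1: attacked by Qg1; f1: attacked by Qg1; d2: own bishop; e2: attacked by Rh2; f2: attacked by Qg1.
Black has no legal moves → checkmate.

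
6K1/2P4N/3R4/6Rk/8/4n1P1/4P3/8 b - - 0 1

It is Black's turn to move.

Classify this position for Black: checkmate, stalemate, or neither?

checkmate

Black to move; black king on h5.
In check: yes, from the white rook on g5.
King squares — g4: attacked by Rg5; h4: attacked by Pg3; g5: attacked by Nh7; g6: attacked by Rg5; h6: attacked by Rd6.
Legal moves for Black: none.
In check with no legal moves → checkmate.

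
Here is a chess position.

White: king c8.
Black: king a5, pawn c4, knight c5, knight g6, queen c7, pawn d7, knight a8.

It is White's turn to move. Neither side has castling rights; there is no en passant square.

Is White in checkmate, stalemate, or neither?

White to move; white king on c8.
In check: yes, from the black queen on c7.
King squares — b7: attacked by Nc5; c7: attacked by Na8; d7: attacked by Nc5; b8: attacked by Qc7; d8: attacked by Qc7.
Legal moves for White: none.
In check with no legal moves → checkmate.

checkmate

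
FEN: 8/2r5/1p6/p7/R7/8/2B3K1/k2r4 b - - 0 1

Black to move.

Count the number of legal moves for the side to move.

Black to move; king on a1.
In check: yes, from the white rook on a4.
Legal moves: Kb2.
Count: 1.

1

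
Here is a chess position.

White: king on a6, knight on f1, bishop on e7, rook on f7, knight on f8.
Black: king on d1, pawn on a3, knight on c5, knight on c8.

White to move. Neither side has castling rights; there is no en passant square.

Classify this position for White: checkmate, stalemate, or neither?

White to move; white king on a6.
In check: yes, from the black knight on c5.
Legal moves for White: Kb5, Ka5, Bxc5.
White is in check but has 3 legal moves → neither.

neither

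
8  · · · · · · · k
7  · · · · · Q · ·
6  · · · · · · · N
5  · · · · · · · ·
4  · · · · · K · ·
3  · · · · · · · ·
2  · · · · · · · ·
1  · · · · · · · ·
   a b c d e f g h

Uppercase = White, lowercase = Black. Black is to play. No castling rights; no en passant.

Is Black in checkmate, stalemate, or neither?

stalemate

Black to move; black king on h8.
In check: no.
King squares — g7: attacked by Qf7; h7: attacked by Qf7; g8: attacked by Nh6.
Legal moves for Black: none.
Not in check and no legal moves → stalemate.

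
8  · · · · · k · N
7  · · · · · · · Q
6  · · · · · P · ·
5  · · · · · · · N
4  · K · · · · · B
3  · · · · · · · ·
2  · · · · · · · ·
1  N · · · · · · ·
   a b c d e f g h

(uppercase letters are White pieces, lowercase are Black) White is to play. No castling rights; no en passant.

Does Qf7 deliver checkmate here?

After Qf7: black king on f8; in check: yes, from the white queen on f7.
King squares — e7: attacked by Pf6; f7: attacked by Nh8; g7: attacked by Nh5; e8: attacked by Qf7; g8: attacked by Qf7.
Black has no legal moves → checkmate.

yes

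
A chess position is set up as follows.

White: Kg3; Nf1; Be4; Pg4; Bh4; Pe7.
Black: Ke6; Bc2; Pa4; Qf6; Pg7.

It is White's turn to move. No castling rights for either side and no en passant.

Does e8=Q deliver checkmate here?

no

After e8=Q: black king on e6; in check: yes, from the white queen on e8.
Black has 2 legal replies: Kd6, Qe7.
In check but a legal move exists → not checkmate.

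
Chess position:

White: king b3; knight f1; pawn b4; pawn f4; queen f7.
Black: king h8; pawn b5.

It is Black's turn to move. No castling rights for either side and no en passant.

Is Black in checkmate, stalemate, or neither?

stalemate

Black to move; black king on h8.
In check: no.
King squares — g7: attacked by Qf7; h7: attacked by Qf7; g8: attacked by Qf7.
Legal moves for Black: none.
Not in check and no legal moves → stalemate.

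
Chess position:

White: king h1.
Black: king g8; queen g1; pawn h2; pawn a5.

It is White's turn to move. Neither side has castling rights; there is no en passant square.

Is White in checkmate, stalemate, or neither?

checkmate

White to move; white king on h1.
In check: yes, from the black queen on g1.
King squares — g1: attacked by Ph2; g2: attacked by Qg1; h2: attacked by Qg1.
Legal moves for White: none.
In check with no legal moves → checkmate.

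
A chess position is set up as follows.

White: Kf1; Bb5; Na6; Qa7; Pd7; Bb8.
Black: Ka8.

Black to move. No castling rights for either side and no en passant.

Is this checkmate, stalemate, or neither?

Black to move; black king on a8.
In check: yes, from the white queen on a7.
King squares — a7: attacked by Bb8; b7: attacked by Qa7; b8: attacked by Na6.
Legal moves for Black: none.
In check with no legal moves → checkmate.

checkmate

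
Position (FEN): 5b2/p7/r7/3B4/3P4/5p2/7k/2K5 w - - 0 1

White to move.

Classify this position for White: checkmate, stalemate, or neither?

neither

White to move; white king on c1.
In check: no.
Legal moves for White: Bg8, Ba8, Bf7, Bb7, Be6, Bc6, Be4, Bc4, Bxf3, Bb3, Ba2, Kd2, Kc2, Kb2, Kd1, Kb1.
White has 16 legal moves and is not in check → neither.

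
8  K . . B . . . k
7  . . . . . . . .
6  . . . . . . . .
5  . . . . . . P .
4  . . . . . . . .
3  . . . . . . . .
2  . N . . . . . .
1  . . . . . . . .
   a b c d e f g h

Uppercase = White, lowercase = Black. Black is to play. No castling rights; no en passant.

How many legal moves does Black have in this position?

Black to move; king on h8.
In check: no.
Legal moves: Kg8, Kh7, Kg7.
Count: 3.

3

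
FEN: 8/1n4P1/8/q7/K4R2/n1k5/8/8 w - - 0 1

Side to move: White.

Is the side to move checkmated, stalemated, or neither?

White to move; white king on a4.
In check: yes, from the black queen on a5.
King squares — a3: attacked by Qa5; b3: attacked by Kc3; b4: attacked by Kc3; a5: attacked by Nb7; b5: attacked by Na3.
Legal moves for White: none.
In check with no legal moves → checkmate.

checkmate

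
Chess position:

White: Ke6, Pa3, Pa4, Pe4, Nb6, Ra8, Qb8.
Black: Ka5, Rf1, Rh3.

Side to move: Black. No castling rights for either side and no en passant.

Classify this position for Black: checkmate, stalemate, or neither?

checkmate

Black to move; black king on a5.
In check: yes, from the white rook on a8.
King squares — a4: attacked by Nb6; b4: attacked by Pa3; b5: attacked by Pa4; a6: attacked by Ra8; b6: attacked by Qb8.
Legal moves for Black: none.
In check with no legal moves → checkmate.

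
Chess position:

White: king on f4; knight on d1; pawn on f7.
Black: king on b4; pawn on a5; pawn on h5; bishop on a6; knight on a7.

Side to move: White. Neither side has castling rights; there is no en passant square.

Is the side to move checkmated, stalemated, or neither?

neither

White to move; white king on f4.
In check: no.
Legal moves for White: Kg5, Kf5, Ke5, Ke4, Kg3, Kf3, Ke3, Ne3, Nc3, Nf2, Nb2, f8=Q+, f8=R, f8=B+, f8=N.
White has 15 legal moves and is not in check → neither.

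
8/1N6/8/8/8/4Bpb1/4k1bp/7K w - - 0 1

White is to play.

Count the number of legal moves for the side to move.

White to move; king on h1.
In check: yes, from the black bishop on g2.
Legal moves: none.
Count: 0.

0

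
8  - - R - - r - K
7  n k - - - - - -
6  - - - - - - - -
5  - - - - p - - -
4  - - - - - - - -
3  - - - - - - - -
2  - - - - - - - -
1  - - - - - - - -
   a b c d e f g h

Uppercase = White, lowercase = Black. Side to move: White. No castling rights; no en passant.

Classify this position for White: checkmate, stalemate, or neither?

neither

White to move; white king on h8.
In check: yes, from the black rook on f8.
Legal moves for White: Kh7, Kg7, Rxf8.
White is in check but has 3 legal moves → neither.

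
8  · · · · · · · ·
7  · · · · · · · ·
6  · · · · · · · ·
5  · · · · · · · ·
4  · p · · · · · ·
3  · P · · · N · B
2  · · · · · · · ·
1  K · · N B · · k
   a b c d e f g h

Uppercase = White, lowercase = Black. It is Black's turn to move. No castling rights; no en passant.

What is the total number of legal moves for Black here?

Black to move; king on h1.
In check: no.
Legal moves: none.
Count: 0.

0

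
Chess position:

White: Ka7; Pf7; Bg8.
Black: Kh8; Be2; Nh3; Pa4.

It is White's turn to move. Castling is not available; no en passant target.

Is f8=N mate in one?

After f8=N: black king on h8; in check: no.
Black is not in check, so this cannot be checkmate.

no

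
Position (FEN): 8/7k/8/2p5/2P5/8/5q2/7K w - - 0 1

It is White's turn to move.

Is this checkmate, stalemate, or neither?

White to move; white king on h1.
In check: no.
King squares — g1: attacked by Qf2; g2: attacked by Qf2; h2: attacked by Qf2.
Legal moves for White: none.
Not in check and no legal moves → stalemate.

stalemate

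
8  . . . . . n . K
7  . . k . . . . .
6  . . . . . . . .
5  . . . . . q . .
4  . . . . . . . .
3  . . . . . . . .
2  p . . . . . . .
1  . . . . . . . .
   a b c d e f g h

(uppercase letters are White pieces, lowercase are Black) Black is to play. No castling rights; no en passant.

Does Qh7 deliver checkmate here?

After Qh7: white king on h8; in check: yes, from the black queen on h7.
King squares — g7: attacked by Qh7; h7: attacked by Nf8; g8: attacked by Qh7.
White has no legal moves → checkmate.

yes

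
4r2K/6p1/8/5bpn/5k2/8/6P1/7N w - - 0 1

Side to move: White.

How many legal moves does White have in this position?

0

White to move; king on h8.
In check: yes, from the black rook on e8.
Legal moves: none.
Count: 0.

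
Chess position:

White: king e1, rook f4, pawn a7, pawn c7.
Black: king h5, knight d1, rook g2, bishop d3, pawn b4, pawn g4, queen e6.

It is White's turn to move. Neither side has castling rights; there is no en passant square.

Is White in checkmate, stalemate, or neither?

neither

White to move; white king on e1.
In check: yes, from the black queen on e6.
King squares — d1: available; f1: attacked by Bd3; d2: attacked by Rg2; e2: attacked by Rg2; f2: attacked by Nd1.
Legal moves for White: Kxd1, Re4.
White is in check but has 2 legal moves → neither.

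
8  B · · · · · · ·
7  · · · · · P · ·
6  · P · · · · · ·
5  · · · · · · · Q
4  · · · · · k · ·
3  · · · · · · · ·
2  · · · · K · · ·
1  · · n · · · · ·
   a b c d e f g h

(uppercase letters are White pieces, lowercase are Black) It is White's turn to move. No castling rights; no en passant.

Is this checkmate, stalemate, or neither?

neither

White to move; white king on e2.
In check: yes, from the black knight on c1.
King squares — d1: available; e1: available; f1: available; d2: available; f2: available; d3: attacked by Nc1; e3: attacked by Kf4; f3: attacked by Kf4.
Legal moves for White: Kf2, Kd2, Kf1, Ke1, Kd1.
White is in check but has 5 legal moves → neither.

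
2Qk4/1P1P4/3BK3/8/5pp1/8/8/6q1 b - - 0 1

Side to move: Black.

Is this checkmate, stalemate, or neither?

checkmate

Black to move; black king on d8.
In check: yes, from the white queen on c8.
King squares — c7: attacked by Bd6; d7: attacked by Ke6; e7: attacked by Bd6; c8: attacked by Pb7; e8: attacked by Pd7.
Legal moves for Black: none.
In check with no legal moves → checkmate.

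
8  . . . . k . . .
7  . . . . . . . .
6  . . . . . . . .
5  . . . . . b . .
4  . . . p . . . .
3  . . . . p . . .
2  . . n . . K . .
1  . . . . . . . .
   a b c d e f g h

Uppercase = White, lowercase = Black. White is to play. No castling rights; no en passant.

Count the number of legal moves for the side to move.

6

White to move; king on f2.
In check: yes, from the black pawn on e3.
Legal moves: Kg3, Kf3, Kg2, Ke2, Kg1, Kf1.
Count: 6.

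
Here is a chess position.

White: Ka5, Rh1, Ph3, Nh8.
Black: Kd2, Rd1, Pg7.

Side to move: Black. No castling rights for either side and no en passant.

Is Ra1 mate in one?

no

After Ra1: white king on a5; in check: yes, from the black rook on a1.
White has 4 legal replies: Kb6, Kb5, Kb4, Rxa1.
In check but a legal move exists → not checkmate.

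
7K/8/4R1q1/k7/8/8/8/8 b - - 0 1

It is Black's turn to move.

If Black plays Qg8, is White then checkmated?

no

After Qg8: white king on h8; in check: yes, from the black queen on g8.
White has 1 legal reply: Kxg8.
In check but a legal move exists → not checkmate.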